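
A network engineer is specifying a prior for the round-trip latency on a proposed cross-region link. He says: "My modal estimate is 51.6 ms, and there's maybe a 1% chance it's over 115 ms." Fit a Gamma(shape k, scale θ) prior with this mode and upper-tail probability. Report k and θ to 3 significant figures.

k ≈ 8.49, θ ≈ 6.89

Gamma(k,θ) with k>1 has mode (k−1)θ, so θ = 51.6/(k−1).
Need P(X < 115) = 0.99 with θ tied to k this way. Start at k = 2, θ = 51.6: P(X<115) ≈ 0.652.
Too low — raise k to concentrate. Iterating converges to k ≈ 8.49.
Then θ = 51.6/(8.49−1) ≈ 6.89.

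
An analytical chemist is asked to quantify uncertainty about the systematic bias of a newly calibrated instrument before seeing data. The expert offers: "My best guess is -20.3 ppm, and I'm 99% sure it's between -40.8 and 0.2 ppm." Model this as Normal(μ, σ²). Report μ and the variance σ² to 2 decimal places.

A symmetric 99% interval runs μ ± z·σ with z = 2.576.
Half-width = 20.5, so σ = 20.5/2.576 = 7.959 and σ² = 63.34.
μ is the stated best guess, -20.30.

μ = -20.30, σ² = 63.34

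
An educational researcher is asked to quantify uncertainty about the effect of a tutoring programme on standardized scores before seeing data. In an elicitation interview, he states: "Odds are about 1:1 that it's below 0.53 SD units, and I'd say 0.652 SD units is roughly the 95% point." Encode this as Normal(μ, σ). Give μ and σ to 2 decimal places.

The p-quantile of Normal(μ,σ) is μ + z_p·σ, with z_{0.5} = 0 and z_{0.95} = 1.645.
Eliminate σ: μ = (z₂·x₁ − z₁·x₂)/(z₂ − z₁) = (1.645·0.53 − (0)·0.652)/1.645 = 0.53.
Then σ = (x₂ − x₁)/(z₂ − z₁) = (0.652 − 0.53)/1.645 = 0.07.

μ = 0.53, σ = 0.07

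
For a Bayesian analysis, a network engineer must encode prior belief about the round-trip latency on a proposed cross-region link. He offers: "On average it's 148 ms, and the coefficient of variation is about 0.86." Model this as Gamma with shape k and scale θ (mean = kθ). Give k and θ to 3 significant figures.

For Gamma(k, scale θ): mean = kθ, variance = kθ², so CV = 1/√k.
CV = 0.86, hence k = 1/CV² = 1.35.
Then θ = mean/k = 148/1.35 = 109.

k ≈ 1.35, θ ≈ 109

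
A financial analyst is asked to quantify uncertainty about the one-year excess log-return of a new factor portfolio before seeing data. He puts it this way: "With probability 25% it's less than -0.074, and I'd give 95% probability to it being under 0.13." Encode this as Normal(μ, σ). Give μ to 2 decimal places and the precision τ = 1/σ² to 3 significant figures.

The p-quantile of Normal(μ,σ) is μ + z_p·σ, with z_{0.25} = -0.6745 and z_{0.95} = 1.645.
Eliminate σ: μ = (z₂·x₁ − z₁·x₂)/(z₂ − z₁) = (1.645·-0.074 − (-0.6745)·0.13)/2.319 = -0.01.
Then σ = (x₂ − x₁)/(z₂ − z₁) = (0.13 − -0.074)/2.319 = 0.09.
Precision τ = 1/σ² = 1/0.08796² = 129.

μ = -0.01, τ = 129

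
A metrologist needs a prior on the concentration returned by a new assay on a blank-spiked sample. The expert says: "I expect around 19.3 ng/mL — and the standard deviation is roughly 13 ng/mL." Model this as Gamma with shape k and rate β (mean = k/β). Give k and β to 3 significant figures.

For Gamma(k, rate β): mean = k/β, variance = k/β², so CV = 1/√k.
CV = SD/mean = 13/19.3 = 0.6736, hence k = 1/CV² = 2.2.
Then β = k/mean = 2.2/19.3 = 0.114.

k ≈ 2.2, β ≈ 0.114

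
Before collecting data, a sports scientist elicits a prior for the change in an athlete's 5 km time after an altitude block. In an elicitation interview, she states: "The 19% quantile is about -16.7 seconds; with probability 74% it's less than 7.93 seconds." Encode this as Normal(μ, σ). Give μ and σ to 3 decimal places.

For Normal(μ,σ), the p-quantile is μ + z_p·σ. Here z_{0.19} = -0.8779, z_{0.74} = 0.6433.
So -16.7 = μ − 0.8779σ and 7.93 = μ + 0.6433σ.
Subtracting: σ = (7.93 − -16.7)/(0.6433 − (-0.8779)) = 16.191.
Then μ = -16.7 − (-0.8779)·16.191 = -2.486.

μ = -2.486, σ = 16.191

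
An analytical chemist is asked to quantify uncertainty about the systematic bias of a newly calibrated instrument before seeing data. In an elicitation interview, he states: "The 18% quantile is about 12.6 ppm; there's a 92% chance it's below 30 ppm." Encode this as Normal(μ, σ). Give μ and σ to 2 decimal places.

The p-quantile of Normal(μ,σ) is μ + z_p·σ, with z_{0.18} = -0.9154 and z_{0.92} = 1.405.
Eliminate σ: μ = (z₂·x₁ − z₁·x₂)/(z₂ − z₁) = (1.405·12.6 − (-0.9154)·30)/2.32 = 19.46.
Then σ = (x₂ − x₁)/(z₂ − z₁) = (30 − 12.6)/2.32 = 7.50.

μ = 19.46, σ = 7.50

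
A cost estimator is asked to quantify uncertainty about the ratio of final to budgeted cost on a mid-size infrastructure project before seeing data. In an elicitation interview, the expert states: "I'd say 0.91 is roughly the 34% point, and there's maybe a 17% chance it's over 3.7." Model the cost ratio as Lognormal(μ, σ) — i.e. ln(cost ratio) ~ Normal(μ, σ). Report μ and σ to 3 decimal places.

If T ~ Lognormal(μ,σ) then ln T ~ Normal(μ,σ), so the p-quantile of ln T is μ + z_p·σ.
ln(0.91) = -0.09431 and ln(3.7) = 1.308; z_{0.34} = -0.4125, z_{0.83} = 0.9542.
σ = (1.308 − -0.09431)/(0.9542 − (-0.4125)) = 1.026.
μ = -0.09431 − (-0.4125)·1.026 = 0.329.

μ ≈ 0.329, σ ≈ 1.026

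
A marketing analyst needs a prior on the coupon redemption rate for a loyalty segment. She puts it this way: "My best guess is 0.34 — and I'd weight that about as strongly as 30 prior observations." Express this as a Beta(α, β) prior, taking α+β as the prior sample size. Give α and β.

Under the effective-sample-size interpretation, Beta(α, β) has prior mean α/(α+β) and prior sample size α+β.
So α+β = 30 and α/(α+β) = 0.34, giving α = 0.34·30 = 10.2 and β = 30 − 10.2 = 19.8.

α = 10.2, β = 19.8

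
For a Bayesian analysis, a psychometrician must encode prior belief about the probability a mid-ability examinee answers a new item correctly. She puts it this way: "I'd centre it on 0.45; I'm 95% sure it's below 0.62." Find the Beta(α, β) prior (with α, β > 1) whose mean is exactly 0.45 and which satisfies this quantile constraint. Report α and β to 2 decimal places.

α ≈ 10.34, β ≈ 12.64

With mean 0.45 fixed, write α = 0.45s, β = 0.55s where s = α+β.
Need P(θ < 0.62) = 0.95 under Beta(0.45s, 0.55s). Normal approximation: (q−m)/√(m(1−m)/s) ≈ z_{0.95} = 1.64, so s ≈ 0.45·0.55·(1.64)²/(0.62−0.45)² = 23.2.
At s = 23.2: P(θ<0.62) ≈ 0.951. Adjusting to match 0.95 gives s ≈ 22.98.
So α = 0.45·22.98 ≈ 10.34, β = 0.55·22.98 ≈ 12.64.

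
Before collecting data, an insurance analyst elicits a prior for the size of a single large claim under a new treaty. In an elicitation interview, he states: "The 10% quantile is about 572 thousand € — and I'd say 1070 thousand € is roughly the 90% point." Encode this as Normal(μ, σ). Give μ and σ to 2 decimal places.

The p-quantile of Normal(μ,σ) is μ + z_p·σ, with z_{0.1} = -1.282 and z_{0.9} = 1.282.
Eliminate σ: μ = (z₂·x₁ − z₁·x₂)/(z₂ − z₁) = (1.282·572 − (-1.282)·1070)/2.563 = 821.00.
Then σ = (x₂ − x₁)/(z₂ − z₁) = (1070 − 572)/2.563 = 194.30.

μ = 821.00, σ = 194.30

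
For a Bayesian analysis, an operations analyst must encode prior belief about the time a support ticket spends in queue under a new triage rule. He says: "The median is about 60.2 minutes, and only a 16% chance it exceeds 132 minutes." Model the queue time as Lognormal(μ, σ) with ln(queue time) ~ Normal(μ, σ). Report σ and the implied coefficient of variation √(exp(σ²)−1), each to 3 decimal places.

σ ≈ 0.790, CV ≈ 0.930

If T ~ Lognormal(μ,σ) then ln T ~ Normal(μ,σ), so the p-quantile of ln T is μ + z_p·σ.
ln(60.2) = 4.098 and ln(132) = 4.883; z_{0.5} = 0, z_{0.84} = 0.9945.
σ = (4.883 − 4.098)/(0.9945 − (0)) = 0.790.
μ = 4.098 − (0)·0.790 = 4.098.
CV = √(exp(σ²)−1) = √(exp(0.6233)−1) = 0.930.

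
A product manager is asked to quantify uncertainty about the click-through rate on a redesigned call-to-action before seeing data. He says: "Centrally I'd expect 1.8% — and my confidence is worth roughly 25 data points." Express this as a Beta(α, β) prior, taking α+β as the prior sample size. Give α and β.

Under the effective-sample-size interpretation, Beta(α, β) has prior mean α/(α+β) and prior sample size α+β.
So α+β = 25 and α/(α+β) = 0.018, giving α = 0.018·25 = 0.45 and β = 25 − 0.45 = 24.55.

α = 0.45, β = 24.55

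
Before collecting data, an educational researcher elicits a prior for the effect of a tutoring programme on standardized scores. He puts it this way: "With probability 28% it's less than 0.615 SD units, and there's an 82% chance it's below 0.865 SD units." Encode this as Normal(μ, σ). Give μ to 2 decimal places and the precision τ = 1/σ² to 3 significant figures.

For Normal(μ,σ), the p-quantile is μ + z_p·σ. Here z_{0.28} = -0.5828, z_{0.82} = 0.9154.
So 0.615 = μ − 0.5828σ and 0.865 = μ + 0.9154σ.
Subtracting: σ = (0.865 − 0.615)/(0.9154 − (-0.5828)) = 0.17.
Then μ = 0.615 − (-0.5828)·0.17 = 0.71.
Precision τ = 1/σ² = 1/0.1669² = 35.9.

μ = 0.71, τ = 35.9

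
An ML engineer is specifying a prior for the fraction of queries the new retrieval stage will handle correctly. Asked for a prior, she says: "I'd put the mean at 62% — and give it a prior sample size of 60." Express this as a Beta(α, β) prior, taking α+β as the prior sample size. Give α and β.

Under the effective-sample-size interpretation, Beta(α, β) has prior mean α/(α+β) and prior sample size α+β.
So α+β = 60 and α/(α+β) = 0.62, giving α = 0.62·60 = 37.2 and β = 60 − 37.2 = 22.8.

α = 37.2, β = 22.8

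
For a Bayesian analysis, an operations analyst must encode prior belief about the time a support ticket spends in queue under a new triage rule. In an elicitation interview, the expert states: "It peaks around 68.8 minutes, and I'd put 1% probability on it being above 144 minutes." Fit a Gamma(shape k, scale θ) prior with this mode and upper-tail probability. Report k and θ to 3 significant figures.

Gamma(k,θ) with k>1 has mode (k−1)θ, so θ = 68.8/(k−1).
Need P(X < 144) = 0.99 with θ tied to k this way. Start at k = 2, θ = 68.8: P(X<144) ≈ 0.619.
Too low — raise k to concentrate. Iterating converges to k ≈ 9.93.
Then θ = 68.8/(9.93−1) ≈ 7.71.

k ≈ 9.93, θ ≈ 7.71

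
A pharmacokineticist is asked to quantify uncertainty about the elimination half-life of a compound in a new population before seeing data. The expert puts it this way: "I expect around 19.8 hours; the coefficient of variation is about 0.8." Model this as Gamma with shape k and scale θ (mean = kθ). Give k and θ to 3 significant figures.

For Gamma(k, scale θ): mean = kθ, variance = kθ², so CV = 1/√k.
CV = 0.8, hence k = 1/CV² = 1.56.
Then θ = mean/k = 19.8/1.56 = 12.7.

k ≈ 1.56, θ ≈ 12.7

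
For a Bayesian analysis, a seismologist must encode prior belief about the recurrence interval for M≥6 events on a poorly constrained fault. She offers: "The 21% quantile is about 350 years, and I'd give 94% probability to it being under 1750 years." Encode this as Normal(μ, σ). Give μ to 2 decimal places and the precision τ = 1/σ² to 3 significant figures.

For Normal(μ,σ), the p-quantile is μ + z_p·σ. Here z_{0.21} = -0.8064, z_{0.94} = 1.555.
So 350 = μ − 0.8064σ and 1750 = μ + 1.555σ.
Subtracting: σ = (1750 − 350)/(1.555 − (-0.8064)) = 592.92.
Then μ = 350 − (-0.8064)·592.92 = 828.14.
Precision τ = 1/σ² = 1/592.9² = 2.84e-06.

μ = 828.14, τ = 2.84e-06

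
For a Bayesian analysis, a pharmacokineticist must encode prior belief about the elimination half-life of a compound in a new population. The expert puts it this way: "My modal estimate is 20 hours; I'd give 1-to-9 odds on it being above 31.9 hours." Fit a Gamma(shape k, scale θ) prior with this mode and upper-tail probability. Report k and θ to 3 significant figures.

Gamma(k,θ) with k>1 has mode (k−1)θ, so θ = 20/(k−1).
Need P(X < 31.9) = 0.9 with θ tied to k this way. Start at k = 2, θ = 20: P(X<31.9) ≈ 0.473.
Too low — raise k to concentrate. Iterating converges to k ≈ 9.62.
Then θ = 20/(9.62−1) ≈ 2.32.

k ≈ 9.62, θ ≈ 2.32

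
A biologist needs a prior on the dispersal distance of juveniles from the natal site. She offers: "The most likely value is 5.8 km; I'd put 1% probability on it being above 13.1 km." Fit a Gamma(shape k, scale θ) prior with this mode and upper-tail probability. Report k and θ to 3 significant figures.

Gamma(k,θ) with k>1 has mode (k−1)θ, so θ = 5.8/(k−1).
Need P(X < 13.1) = 0.99 with θ tied to k this way. Start at k = 2, θ = 5.8: P(X<13.1) ≈ 0.659.
Too low — raise k to concentrate. Iterating converges to k ≈ 8.22.
Then θ = 5.8/(8.22−1) ≈ 0.803.

k ≈ 8.22, θ ≈ 0.803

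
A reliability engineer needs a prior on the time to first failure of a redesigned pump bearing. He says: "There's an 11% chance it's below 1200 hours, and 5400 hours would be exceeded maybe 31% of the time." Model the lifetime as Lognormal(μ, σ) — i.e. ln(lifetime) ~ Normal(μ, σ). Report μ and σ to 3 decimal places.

If T ~ Lognormal(μ,σ) then ln T ~ Normal(μ,σ), so the p-quantile of ln T is μ + z_p·σ.
ln(1200) = 7.09 and ln(5400) = 8.594; z_{0.11} = -1.227, z_{0.69} = 0.4959.
σ = (8.594 − 7.09)/(0.4959 − (-1.227)) = 0.873.
μ = 7.09 − (-1.227)·0.873 = 8.161.

μ ≈ 8.161, σ ≈ 0.873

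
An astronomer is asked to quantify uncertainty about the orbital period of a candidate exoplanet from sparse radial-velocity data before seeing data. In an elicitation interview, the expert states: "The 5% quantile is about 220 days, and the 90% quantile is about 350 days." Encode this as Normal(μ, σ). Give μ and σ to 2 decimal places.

The p-quantile of Normal(μ,σ) is μ + z_p·σ, with z_{0.05} = -1.645 and z_{0.9} = 1.282.
Eliminate σ: μ = (z₂·x₁ − z₁·x₂)/(z₂ − z₁) = (1.282·220 − (-1.645)·350)/2.926 = 293.07.
Then σ = (x₂ − x₁)/(z₂ − z₁) = (350 − 220)/2.926 = 44.42.

μ = 293.07, σ = 44.42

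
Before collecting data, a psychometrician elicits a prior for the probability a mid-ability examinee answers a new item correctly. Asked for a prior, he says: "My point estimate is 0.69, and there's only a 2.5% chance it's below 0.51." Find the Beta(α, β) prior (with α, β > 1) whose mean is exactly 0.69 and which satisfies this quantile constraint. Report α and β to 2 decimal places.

With mean 0.69 fixed, write α = 0.69s, β = 0.31s where s = α+β.
Need P(θ < 0.51) = 0.025 under Beta(0.69s, 0.31s). Normal approximation: (q−m)/√(m(1−m)/s) ≈ z_{0.025} = -1.96, so s ≈ 0.69·0.31·(-1.96)²/(0.51−0.69)² = 25.4.
At s = 25.4: P(θ<0.51) ≈ 0.030. Adjusting to match 0.025 gives s ≈ 27.84.
So α = 0.69·27.84 ≈ 19.21, β = 0.31·27.84 ≈ 8.63.

α ≈ 19.21, β ≈ 8.63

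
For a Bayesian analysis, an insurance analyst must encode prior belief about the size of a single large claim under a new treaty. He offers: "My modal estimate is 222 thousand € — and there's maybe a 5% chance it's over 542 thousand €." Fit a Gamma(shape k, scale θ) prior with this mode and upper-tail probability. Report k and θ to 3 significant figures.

k ≈ 4.42, θ ≈ 65

Gamma(k,θ) with k>1 has mode (k−1)θ, so θ = 222/(k−1).
Need P(X < 542) = 0.95 with θ tied to k this way. Start at k = 2, θ = 222: P(X<542) ≈ 0.700.
Too low — raise k to concentrate. Iterating converges to k ≈ 4.42.
Then θ = 222/(4.42−1) ≈ 65.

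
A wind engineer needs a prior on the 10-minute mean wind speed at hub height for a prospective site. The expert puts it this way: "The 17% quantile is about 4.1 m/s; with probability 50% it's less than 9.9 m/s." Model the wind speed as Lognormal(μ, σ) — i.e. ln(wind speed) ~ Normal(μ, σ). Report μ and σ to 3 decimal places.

μ ≈ 2.293, σ ≈ 0.924

If T ~ Lognormal(μ,σ) then ln T ~ Normal(μ,σ), so the p-quantile of ln T is μ + z_p·σ.
ln(4.1) = 1.411 and ln(9.9) = 2.293; z_{0.17} = -0.9542, z_{0.5} = 0.
σ = (2.293 − 1.411)/(0 − (-0.9542)) = 0.924.
μ = 1.411 − (-0.9542)·0.924 = 2.293.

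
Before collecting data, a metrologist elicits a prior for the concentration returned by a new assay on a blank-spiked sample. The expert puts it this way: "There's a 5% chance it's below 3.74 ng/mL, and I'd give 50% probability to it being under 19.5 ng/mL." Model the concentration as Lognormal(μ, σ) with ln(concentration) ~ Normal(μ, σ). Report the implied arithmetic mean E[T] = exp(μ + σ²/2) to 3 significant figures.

If T ~ Lognormal(μ,σ) then ln T ~ Normal(μ,σ), so the p-quantile of ln T is μ + z_p·σ.
ln(3.74) = 1.319 and ln(19.5) = 2.97; z_{0.05} = -1.645, z_{0.5} = 0.
σ = (2.97 − 1.319)/(0 − (-1.645)) = 1.004.
μ = 1.319 − (-1.645)·1.004 = 2.970.
E[T] = exp(μ + σ²/2) = exp(2.970 + 0.5039) = 32.3 ng/mL.

E[T] ≈ 32.3 ng/mL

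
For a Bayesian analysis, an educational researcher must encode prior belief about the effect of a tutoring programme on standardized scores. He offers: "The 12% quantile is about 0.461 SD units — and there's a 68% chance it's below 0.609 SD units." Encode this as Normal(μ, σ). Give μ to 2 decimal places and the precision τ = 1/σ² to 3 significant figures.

For Normal(μ,σ), the p-quantile is μ + z_p·σ. Here z_{0.12} = -1.175, z_{0.68} = 0.4677.
So 0.461 = μ − 1.175σ and 0.609 = μ + 0.4677σ.
Subtracting: σ = (0.609 − 0.461)/(0.4677 − (-1.175)) = 0.09.
Then μ = 0.461 − (-1.175)·0.09 = 0.57.
Precision τ = 1/σ² = 1/0.0901² = 123.

μ = 0.57, τ = 123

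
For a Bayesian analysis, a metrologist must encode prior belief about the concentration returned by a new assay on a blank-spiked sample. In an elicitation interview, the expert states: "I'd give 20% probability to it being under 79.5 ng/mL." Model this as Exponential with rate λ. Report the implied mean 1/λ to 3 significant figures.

P(T < 79.5) = 1 − e^(−λ·79.5) = 0.2, so λ = −ln(1−0.2)/79.5 = −ln(0.8)/79.5 = 0.00281.
Mean = 1/λ = 356 ng/mL.

mean ≈ 356 ng/mL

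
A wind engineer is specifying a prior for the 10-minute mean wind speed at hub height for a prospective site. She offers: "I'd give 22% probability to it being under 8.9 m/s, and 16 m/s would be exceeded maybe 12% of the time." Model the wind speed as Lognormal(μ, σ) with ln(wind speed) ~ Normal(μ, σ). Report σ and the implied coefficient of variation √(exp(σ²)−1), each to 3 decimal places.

σ ≈ 0.301, CV ≈ 0.308

If T ~ Lognormal(μ,σ) then ln T ~ Normal(μ,σ), so the p-quantile of ln T is μ + z_p·σ.
ln(8.9) = 2.186 and ln(16) = 2.773; z_{0.22} = -0.7722, z_{0.88} = 1.175.
σ = (2.773 − 2.186)/(1.175 − (-0.7722)) = 0.301.
μ = 2.186 − (-0.7722)·0.301 = 2.419.
CV = √(exp(σ²)−1) = √(exp(0.0907)−1) = 0.308.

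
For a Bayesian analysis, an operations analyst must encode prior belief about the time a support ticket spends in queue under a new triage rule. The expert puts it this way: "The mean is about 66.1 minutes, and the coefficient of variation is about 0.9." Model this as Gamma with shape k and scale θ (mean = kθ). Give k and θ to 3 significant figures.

For Gamma(k, scale θ): mean = kθ, variance = kθ², so CV = 1/√k.
CV = 0.9, hence k = 1/CV² = 1.23.
Then θ = mean/k = 66.1/1.23 = 53.5.

k ≈ 1.23, θ ≈ 53.5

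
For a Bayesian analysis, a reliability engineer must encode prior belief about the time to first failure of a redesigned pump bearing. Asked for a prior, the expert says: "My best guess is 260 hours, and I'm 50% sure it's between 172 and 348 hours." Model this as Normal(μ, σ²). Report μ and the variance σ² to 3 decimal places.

μ = 260.000, σ² = 17022.159

A symmetric 50% interval runs μ ± z·σ with z = 0.6745.
Half-width = 88, so σ = 88/0.6745 = 130.4690 and σ² = 17022.159.
μ is the stated best guess, 260.000.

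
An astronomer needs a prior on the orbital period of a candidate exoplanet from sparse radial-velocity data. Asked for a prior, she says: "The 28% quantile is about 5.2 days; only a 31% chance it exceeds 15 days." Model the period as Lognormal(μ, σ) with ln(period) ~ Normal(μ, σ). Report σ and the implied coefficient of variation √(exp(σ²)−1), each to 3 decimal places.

σ ≈ 0.982, CV ≈ 1.274

If T ~ Lognormal(μ,σ) then ln T ~ Normal(μ,σ), so the p-quantile of ln T is μ + z_p·σ.
ln(5.2) = 1.649 and ln(15) = 2.708; z_{0.28} = -0.5828, z_{0.69} = 0.4959.
σ = (2.708 − 1.649)/(0.4959 − (-0.5828)) = 0.982.
μ = 1.649 − (-0.5828)·0.982 = 2.221.
CV = √(exp(σ²)−1) = √(exp(0.9645)−1) = 1.274.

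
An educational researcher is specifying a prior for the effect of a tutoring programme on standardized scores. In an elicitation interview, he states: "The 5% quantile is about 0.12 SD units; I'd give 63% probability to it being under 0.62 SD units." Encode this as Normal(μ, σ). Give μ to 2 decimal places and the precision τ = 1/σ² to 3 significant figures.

The p-quantile of Normal(μ,σ) is μ + z_p·σ, with z_{0.05} = -1.645 and z_{0.63} = 0.3319.
Eliminate σ: μ = (z₂·x₁ − z₁·x₂)/(z₂ − z₁) = (0.3319·0.12 − (-1.645)·0.62)/1.977 = 0.54.
Then σ = (x₂ − x₁)/(z₂ − z₁) = (0.62 − 0.12)/1.977 = 0.25.
Precision τ = 1/σ² = 1/0.2529² = 15.6.

μ = 0.54, τ = 15.6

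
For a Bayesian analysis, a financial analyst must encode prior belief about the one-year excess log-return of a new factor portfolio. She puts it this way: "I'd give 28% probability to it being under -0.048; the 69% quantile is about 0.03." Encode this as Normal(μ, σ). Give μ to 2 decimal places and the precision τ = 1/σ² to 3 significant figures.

μ = -0.01, τ = 191

The p-quantile of Normal(μ,σ) is μ + z_p·σ, with z_{0.28} = -0.5828 and z_{0.69} = 0.4959.
Eliminate σ: μ = (z₂·x₁ − z₁·x₂)/(z₂ − z₁) = (0.4959·-0.048 − (-0.5828)·0.03)/1.079 = -0.01.
Then σ = (x₂ − x₁)/(z₂ − z₁) = (0.03 − -0.048)/1.079 = 0.07.
Precision τ = 1/σ² = 1/0.07231² = 191.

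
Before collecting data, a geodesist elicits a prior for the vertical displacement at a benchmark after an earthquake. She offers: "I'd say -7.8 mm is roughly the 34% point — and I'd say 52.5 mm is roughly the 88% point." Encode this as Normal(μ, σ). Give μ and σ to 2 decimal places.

For Normal(μ,σ), the p-quantile is μ + z_p·σ. Here z_{0.34} = -0.4125, z_{0.88} = 1.175.
So -7.8 = μ − 0.4125σ and 52.5 = μ + 1.175σ.
Subtracting: σ = (52.5 − -7.8)/(1.175 − (-0.4125)) = 37.99.
Then μ = -7.8 − (-0.4125)·37.99 = 7.87.

μ = 7.87, σ = 37.99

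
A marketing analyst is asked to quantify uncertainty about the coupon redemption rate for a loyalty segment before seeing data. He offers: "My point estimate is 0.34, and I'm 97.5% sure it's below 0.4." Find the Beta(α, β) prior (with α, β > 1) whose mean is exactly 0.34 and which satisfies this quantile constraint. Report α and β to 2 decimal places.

With mean 0.34 fixed, write α = 0.34s, β = 0.66s where s = α+β.
Need P(θ < 0.4) = 0.975 under Beta(0.34s, 0.66s). Normal approximation: (q−m)/√(m(1−m)/s) ≈ z_{0.975} = 1.96, so s ≈ 0.34·0.66·(1.96)²/(0.4−0.34)² = 239.5.
At s = 239.5: P(θ<0.4) ≈ 0.973. Adjusting to match 0.975 gives s ≈ 248.01.
So α = 0.34·248.01 ≈ 84.32, β = 0.66·248.01 ≈ 163.68.

α ≈ 84.32, β ≈ 163.68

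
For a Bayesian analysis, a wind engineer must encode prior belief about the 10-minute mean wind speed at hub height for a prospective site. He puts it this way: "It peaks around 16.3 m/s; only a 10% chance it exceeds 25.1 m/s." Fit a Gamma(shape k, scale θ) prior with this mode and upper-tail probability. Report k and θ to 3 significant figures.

k ≈ 11, θ ≈ 1.63

Gamma(k,θ) with k>1 has mode (k−1)θ, so θ = 16.3/(k−1).
Need P(X < 25.1) = 0.9 with θ tied to k this way. Start at k = 2, θ = 16.3: P(X<25.1) ≈ 0.455.
Too low — raise k to concentrate. Iterating converges to k ≈ 11.
Then θ = 16.3/(11−1) ≈ 1.63.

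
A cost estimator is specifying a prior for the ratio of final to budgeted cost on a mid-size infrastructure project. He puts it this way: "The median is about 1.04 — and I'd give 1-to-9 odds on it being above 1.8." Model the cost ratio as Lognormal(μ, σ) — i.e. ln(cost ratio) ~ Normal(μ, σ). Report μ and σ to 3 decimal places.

μ ≈ 0.039, σ ≈ 0.428

If T ~ Lognormal(μ,σ) then ln T ~ Normal(μ,σ), so the p-quantile of ln T is μ + z_p·σ.
ln(1.04) = 0.03922 and ln(1.8) = 0.5878; z_{0.5} = 0, z_{0.9} = 1.282.
σ = (0.5878 − 0.03922)/(1.282 − (0)) = 0.428.
μ = 0.03922 − (0)·0.428 = 0.039.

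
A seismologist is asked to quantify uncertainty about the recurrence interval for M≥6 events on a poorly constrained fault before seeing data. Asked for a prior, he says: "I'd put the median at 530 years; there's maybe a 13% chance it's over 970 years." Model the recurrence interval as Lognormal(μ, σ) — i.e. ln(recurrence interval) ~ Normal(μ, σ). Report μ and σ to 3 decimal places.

If T ~ Lognormal(μ,σ) then ln T ~ Normal(μ,σ), so the p-quantile of ln T is μ + z_p·σ.
ln(530) = 6.273 and ln(970) = 6.877; z_{0.5} = 0, z_{0.87} = 1.126.
σ = (6.877 − 6.273)/(1.126 − (0)) = 0.537.
μ = 6.273 − (0)·0.537 = 6.273.

μ ≈ 6.273, σ ≈ 0.537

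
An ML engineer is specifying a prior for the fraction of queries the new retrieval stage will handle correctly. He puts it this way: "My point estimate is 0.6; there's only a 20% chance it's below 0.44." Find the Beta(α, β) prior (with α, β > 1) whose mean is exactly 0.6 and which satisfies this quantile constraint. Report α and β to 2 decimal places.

α ≈ 3.90, β ≈ 2.60

With mean 0.6 fixed, write α = 0.6s, β = 0.4s where s = α+β.
Need P(θ < 0.44) = 0.2 under Beta(0.6s, 0.4s). Normal approximation: (q−m)/√(m(1−m)/s) ≈ z_{0.2} = -0.842, so s ≈ 0.6·0.4·(-0.842)²/(0.44−0.6)² = 6.6.
At s = 6.6: P(θ<0.44) ≈ 0.198. Adjusting to match 0.2 gives s ≈ 6.50.
So α = 0.6·6.50 ≈ 3.90, β = 0.4·6.50 ≈ 2.60.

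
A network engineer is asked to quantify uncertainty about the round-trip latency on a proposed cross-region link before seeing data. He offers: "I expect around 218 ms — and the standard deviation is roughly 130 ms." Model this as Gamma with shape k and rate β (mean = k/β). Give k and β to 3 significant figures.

k ≈ 2.81, β ≈ 0.0129

For Gamma(k, rate β): mean = k/β, variance = k/β², so CV = 1/√k.
CV = SD/mean = 130/218 = 0.5963, hence k = 1/CV² = 2.81.
Then β = k/mean = 2.81/218 = 0.0129.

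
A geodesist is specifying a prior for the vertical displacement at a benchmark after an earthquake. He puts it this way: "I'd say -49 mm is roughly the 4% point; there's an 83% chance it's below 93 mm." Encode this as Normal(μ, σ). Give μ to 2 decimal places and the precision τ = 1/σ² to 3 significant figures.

μ = 42.91, τ = 0.000363

The p-quantile of Normal(μ,σ) is μ + z_p·σ, with z_{0.04} = -1.751 and z_{0.83} = 0.9542.
Eliminate σ: μ = (z₂·x₁ − z₁·x₂)/(z₂ − z₁) = (0.9542·-49 − (-1.751)·93)/2.705 = 42.91.
Then σ = (x₂ − x₁)/(z₂ − z₁) = (93 − -49)/2.705 = 52.50.
Precision τ = 1/σ² = 1/52.5² = 0.000363.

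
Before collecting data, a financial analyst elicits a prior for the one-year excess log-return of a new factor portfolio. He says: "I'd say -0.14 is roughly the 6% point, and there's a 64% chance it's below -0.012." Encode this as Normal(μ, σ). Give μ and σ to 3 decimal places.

For Normal(μ,σ), the p-quantile is μ + z_p·σ. Here z_{0.06} = -1.555, z_{0.64} = 0.3585.
So -0.14 = μ − 1.555σ and -0.012 = μ + 0.3585σ.
Subtracting: σ = (-0.012 − -0.14)/(0.3585 − (-1.555)) = 0.067.
Then μ = -0.14 − (-1.555)·0.067 = -0.036.

μ = -0.036, σ = 0.067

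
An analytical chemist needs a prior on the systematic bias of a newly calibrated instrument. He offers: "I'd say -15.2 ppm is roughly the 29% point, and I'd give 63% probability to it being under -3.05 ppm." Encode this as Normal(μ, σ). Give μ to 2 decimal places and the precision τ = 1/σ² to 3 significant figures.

For Normal(μ,σ), the p-quantile is μ + z_p·σ. Here z_{0.29} = -0.5534, z_{0.63} = 0.3319.
So -15.2 = μ − 0.5534σ and -3.05 = μ + 0.3319σ.
Subtracting: σ = (-3.05 − -15.2)/(0.3319 − (-0.5534)) = 13.73.
Then μ = -15.2 − (-0.5534)·13.73 = -7.60.
Precision τ = 1/σ² = 1/13.73² = 0.00531.

μ = -7.60, τ = 0.00531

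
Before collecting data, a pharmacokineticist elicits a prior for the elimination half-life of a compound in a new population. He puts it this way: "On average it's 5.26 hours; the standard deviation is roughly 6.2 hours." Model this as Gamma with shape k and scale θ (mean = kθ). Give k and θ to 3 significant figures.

k ≈ 0.72, θ ≈ 7.31

For Gamma(k, scale θ): mean = kθ, variance = kθ², so CV = 1/√k.
CV = SD/mean = 6.2/5.26 = 1.179, hence k = 1/CV² = 0.72.
Then θ = mean/k = 5.26/0.72 = 7.31.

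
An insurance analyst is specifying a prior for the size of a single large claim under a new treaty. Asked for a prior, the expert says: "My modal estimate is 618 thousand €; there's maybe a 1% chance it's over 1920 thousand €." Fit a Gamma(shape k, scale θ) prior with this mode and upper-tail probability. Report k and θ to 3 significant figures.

k ≈ 4.47, θ ≈ 178

Gamma(k,θ) with k>1 has mode (k−1)θ, so θ = 618/(k−1).
Need P(X < 1920) = 0.99 with θ tied to k this way. Start at k = 2, θ = 618: P(X<1920) ≈ 0.816.
Too low — raise k to concentrate. Iterating converges to k ≈ 4.47.
Then θ = 618/(4.47−1) ≈ 178.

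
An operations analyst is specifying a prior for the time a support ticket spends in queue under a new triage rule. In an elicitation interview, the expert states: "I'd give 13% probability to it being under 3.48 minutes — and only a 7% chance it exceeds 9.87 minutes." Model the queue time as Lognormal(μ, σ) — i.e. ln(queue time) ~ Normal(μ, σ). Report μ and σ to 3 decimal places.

If T ~ Lognormal(μ,σ) then ln T ~ Normal(μ,σ), so the p-quantile of ln T is μ + z_p·σ.
ln(3.48) = 1.247 and ln(9.87) = 2.289; z_{0.13} = -1.126, z_{0.93} = 1.476.
σ = (2.289 − 1.247)/(1.476 − (-1.126)) = 0.401.
μ = 1.247 − (-1.126)·0.401 = 1.698.

μ ≈ 1.698, σ ≈ 0.401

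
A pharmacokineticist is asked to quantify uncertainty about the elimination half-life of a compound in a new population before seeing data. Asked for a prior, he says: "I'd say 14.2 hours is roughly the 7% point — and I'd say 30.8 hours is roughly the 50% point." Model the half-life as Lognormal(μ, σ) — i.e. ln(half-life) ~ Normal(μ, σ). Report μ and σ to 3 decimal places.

μ ≈ 3.428, σ ≈ 0.525

If T ~ Lognormal(μ,σ) then ln T ~ Normal(μ,σ), so the p-quantile of ln T is μ + z_p·σ.
ln(14.2) = 2.653 and ln(30.8) = 3.428; z_{0.07} = -1.476, z_{0.5} = 0.
σ = (3.428 − 2.653)/(0 − (-1.476)) = 0.525.
μ = 2.653 − (-1.476)·0.525 = 3.428.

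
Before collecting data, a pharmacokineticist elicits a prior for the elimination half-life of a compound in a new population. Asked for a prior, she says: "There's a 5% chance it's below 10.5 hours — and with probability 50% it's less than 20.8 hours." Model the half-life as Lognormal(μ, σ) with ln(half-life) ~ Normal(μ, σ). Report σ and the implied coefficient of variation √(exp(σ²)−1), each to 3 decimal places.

σ ≈ 0.416, CV ≈ 0.434

If T ~ Lognormal(μ,σ) then ln T ~ Normal(μ,σ), so the p-quantile of ln T is μ + z_p·σ.
ln(10.5) = 2.351 and ln(20.8) = 3.035; z_{0.05} = -1.645, z_{0.5} = 0.
σ = (3.035 − 2.351)/(0 − (-1.645)) = 0.416.
μ = 2.351 − (-1.645)·0.416 = 3.035.
CV = √(exp(σ²)−1) = √(exp(0.1727)−1) = 0.434.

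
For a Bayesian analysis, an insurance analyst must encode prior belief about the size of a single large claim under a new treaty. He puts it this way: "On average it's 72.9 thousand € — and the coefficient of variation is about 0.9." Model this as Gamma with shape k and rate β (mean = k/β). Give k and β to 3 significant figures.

k ≈ 1.23, β ≈ 0.0169

For Gamma(k, rate β): mean = k/β, variance = k/β², so CV = 1/√k.
CV = 0.9, hence k = 1/CV² = 1.23.
Then β = k/mean = 1.23/72.9 = 0.0169.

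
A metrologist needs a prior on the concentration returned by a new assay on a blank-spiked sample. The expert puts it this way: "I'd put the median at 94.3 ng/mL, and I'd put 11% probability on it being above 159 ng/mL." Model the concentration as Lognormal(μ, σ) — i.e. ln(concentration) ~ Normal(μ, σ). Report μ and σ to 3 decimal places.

μ ≈ 4.546, σ ≈ 0.426

If T ~ Lognormal(μ,σ) then ln T ~ Normal(μ,σ), so the p-quantile of ln T is μ + z_p·σ.
ln(94.3) = 4.546 and ln(159) = 5.069; z_{0.5} = 0, z_{0.89} = 1.227.
σ = (5.069 − 4.546)/(1.227 − (0)) = 0.426.
μ = 4.546 − (0)·0.426 = 4.546.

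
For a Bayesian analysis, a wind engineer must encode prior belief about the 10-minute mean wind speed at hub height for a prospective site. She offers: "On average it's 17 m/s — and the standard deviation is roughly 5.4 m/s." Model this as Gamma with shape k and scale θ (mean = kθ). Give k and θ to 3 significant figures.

For Gamma(k, scale θ): mean = kθ, variance = kθ², so CV = 1/√k.
CV = SD/mean = 5.4/17 = 0.3176, hence k = 1/CV² = 9.91.
Then θ = mean/k = 17/9.91 = 1.72.

k ≈ 9.91, θ ≈ 1.72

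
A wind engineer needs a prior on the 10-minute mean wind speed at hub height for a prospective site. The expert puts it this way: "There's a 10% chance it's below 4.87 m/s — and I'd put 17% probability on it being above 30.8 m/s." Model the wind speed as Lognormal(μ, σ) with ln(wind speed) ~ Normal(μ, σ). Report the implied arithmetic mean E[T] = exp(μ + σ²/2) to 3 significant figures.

E[T] ≈ 19.7 m/s

If T ~ Lognormal(μ,σ) then ln T ~ Normal(μ,σ), so the p-quantile of ln T is μ + z_p·σ.
ln(4.87) = 1.583 and ln(30.8) = 3.428; z_{0.1} = -1.282, z_{0.83} = 0.9542.
σ = (3.428 − 1.583)/(0.9542 − (-1.282)) = 0.825.
μ = 1.583 − (-1.282)·0.825 = 2.640.
E[T] = exp(μ + σ²/2) = exp(2.640 + 0.3403) = 19.7 m/s.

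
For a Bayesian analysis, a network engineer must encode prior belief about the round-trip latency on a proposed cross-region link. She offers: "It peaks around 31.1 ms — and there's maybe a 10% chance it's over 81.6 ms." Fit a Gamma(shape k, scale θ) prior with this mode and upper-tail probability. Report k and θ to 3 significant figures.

Gamma(k,θ) with k>1 has mode (k−1)θ, so θ = 31.1/(k−1).
Need P(X < 81.6) = 0.9 with θ tied to k this way. Start at k = 2, θ = 31.1: P(X<81.6) ≈ 0.737.
Too low — raise k to concentrate. Iterating converges to k ≈ 3.06.
Then θ = 31.1/(3.06−1) ≈ 15.1.

k ≈ 3.06, θ ≈ 15.1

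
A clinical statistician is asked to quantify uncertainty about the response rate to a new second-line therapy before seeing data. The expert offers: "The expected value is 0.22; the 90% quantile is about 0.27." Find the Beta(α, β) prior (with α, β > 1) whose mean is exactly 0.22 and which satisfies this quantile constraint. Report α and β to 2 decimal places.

α ≈ 25.67, β ≈ 91.02

With mean 0.22 fixed, write α = 0.22s, β = 0.78s where s = α+β.
Need P(θ < 0.27) = 0.9 under Beta(0.22s, 0.78s). Normal approximation: (q−m)/√(m(1−m)/s) ≈ z_{0.9} = 1.28, so s ≈ 0.22·0.78·(1.28)²/(0.27−0.22)² = 112.7.
At s = 112.7: P(θ<0.27) ≈ 0.896. Adjusting to match 0.9 gives s ≈ 116.70.
So α = 0.22·116.70 ≈ 25.67, β = 0.78·116.70 ≈ 91.02.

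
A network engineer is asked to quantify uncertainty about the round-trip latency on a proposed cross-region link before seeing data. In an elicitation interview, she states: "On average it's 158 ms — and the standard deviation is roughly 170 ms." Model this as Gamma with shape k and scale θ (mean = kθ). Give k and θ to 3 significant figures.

k ≈ 0.864, θ ≈ 183

For Gamma(k, scale θ): mean = kθ, variance = kθ², so CV = 1/√k.
CV = SD/mean = 170/158 = 1.076, hence k = 1/CV² = 0.864.
Then θ = mean/k = 158/0.864 = 183.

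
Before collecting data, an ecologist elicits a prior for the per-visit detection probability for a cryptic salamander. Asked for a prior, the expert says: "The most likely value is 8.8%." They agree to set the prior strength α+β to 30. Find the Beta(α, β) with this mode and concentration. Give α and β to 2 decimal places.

For α,β > 1 the Beta mode is (α−1)/(α+β−2). With α+β = 30, the mode is (α−1)/28.
Set (α−1)/28 = 0.088 → α = 1 + 0.088·28 = 3.46.
β = 30 − α = 26.54.

α = 3.46, β = 26.54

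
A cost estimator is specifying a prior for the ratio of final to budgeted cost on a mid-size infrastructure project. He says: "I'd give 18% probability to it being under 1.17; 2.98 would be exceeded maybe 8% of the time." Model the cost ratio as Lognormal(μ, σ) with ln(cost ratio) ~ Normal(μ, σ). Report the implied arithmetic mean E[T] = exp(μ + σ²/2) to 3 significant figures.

E[T] ≈ 1.83

If T ~ Lognormal(μ,σ) then ln T ~ Normal(μ,σ), so the p-quantile of ln T is μ + z_p·σ.
ln(1.17) = 0.157 and ln(2.98) = 1.092; z_{0.18} = -0.9154, z_{0.92} = 1.405.
σ = (1.092 − 0.157)/(1.405 − (-0.9154)) = 0.403.
μ = 0.157 − (-0.9154)·0.403 = 0.526.
E[T] = exp(μ + σ²/2) = exp(0.526 + 0.0812) = 1.83.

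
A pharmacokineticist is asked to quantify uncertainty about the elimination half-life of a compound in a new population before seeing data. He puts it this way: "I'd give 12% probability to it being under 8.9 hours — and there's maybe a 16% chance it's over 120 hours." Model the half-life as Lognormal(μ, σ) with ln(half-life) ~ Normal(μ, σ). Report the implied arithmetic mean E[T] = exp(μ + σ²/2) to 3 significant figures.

E[T] ≈ 74.7 hours

If T ~ Lognormal(μ,σ) then ln T ~ Normal(μ,σ), so the p-quantile of ln T is μ + z_p·σ.
ln(8.9) = 2.186 and ln(120) = 4.787; z_{0.12} = -1.175, z_{0.84} = 0.9945.
σ = (4.787 − 2.186)/(0.9945 − (-1.175)) = 1.199.
μ = 2.186 − (-1.175)·1.199 = 3.595.
E[T] = exp(μ + σ²/2) = exp(3.595 + 0.7190) = 74.7 hours.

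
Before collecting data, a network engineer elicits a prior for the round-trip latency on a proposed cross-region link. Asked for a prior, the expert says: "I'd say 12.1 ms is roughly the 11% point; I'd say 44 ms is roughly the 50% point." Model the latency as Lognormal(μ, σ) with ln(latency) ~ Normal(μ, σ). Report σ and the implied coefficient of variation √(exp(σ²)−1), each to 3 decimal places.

If T ~ Lognormal(μ,σ) then ln T ~ Normal(μ,σ), so the p-quantile of ln T is μ + z_p·σ.
ln(12.1) = 2.493 and ln(44) = 3.784; z_{0.11} = -1.227, z_{0.5} = 0.
σ = (3.784 − 2.493)/(0 − (-1.227)) = 1.053.
μ = 2.493 − (-1.227)·1.053 = 3.784.
CV = √(exp(σ²)−1) = √(exp(1.1079)−1) = 1.424.

σ ≈ 1.053, CV ≈ 1.424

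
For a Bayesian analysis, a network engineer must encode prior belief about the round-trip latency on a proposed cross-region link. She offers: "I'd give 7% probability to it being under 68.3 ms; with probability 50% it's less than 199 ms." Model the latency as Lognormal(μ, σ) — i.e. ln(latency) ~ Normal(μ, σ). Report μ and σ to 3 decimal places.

If T ~ Lognormal(μ,σ) then ln T ~ Normal(μ,σ), so the p-quantile of ln T is μ + z_p·σ.
ln(68.3) = 4.224 and ln(199) = 5.293; z_{0.07} = -1.476, z_{0.5} = 0.
σ = (5.293 − 4.224)/(0 − (-1.476)) = 0.725.
μ = 4.224 − (-1.476)·0.725 = 5.293.

μ ≈ 5.293, σ ≈ 0.725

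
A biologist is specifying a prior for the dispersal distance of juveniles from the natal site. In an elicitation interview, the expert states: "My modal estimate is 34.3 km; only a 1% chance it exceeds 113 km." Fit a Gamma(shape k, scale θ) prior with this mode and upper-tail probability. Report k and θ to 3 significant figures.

k ≈ 4.09, θ ≈ 11.1

Gamma(k,θ) with k>1 has mode (k−1)θ, so θ = 34.3/(k−1).
Need P(X < 113) = 0.99 with θ tied to k this way. Start at k = 2, θ = 34.3: P(X<113) ≈ 0.841.
Too low — raise k to concentrate. Iterating converges to k ≈ 4.09.
Then θ = 34.3/(4.09−1) ≈ 11.1.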